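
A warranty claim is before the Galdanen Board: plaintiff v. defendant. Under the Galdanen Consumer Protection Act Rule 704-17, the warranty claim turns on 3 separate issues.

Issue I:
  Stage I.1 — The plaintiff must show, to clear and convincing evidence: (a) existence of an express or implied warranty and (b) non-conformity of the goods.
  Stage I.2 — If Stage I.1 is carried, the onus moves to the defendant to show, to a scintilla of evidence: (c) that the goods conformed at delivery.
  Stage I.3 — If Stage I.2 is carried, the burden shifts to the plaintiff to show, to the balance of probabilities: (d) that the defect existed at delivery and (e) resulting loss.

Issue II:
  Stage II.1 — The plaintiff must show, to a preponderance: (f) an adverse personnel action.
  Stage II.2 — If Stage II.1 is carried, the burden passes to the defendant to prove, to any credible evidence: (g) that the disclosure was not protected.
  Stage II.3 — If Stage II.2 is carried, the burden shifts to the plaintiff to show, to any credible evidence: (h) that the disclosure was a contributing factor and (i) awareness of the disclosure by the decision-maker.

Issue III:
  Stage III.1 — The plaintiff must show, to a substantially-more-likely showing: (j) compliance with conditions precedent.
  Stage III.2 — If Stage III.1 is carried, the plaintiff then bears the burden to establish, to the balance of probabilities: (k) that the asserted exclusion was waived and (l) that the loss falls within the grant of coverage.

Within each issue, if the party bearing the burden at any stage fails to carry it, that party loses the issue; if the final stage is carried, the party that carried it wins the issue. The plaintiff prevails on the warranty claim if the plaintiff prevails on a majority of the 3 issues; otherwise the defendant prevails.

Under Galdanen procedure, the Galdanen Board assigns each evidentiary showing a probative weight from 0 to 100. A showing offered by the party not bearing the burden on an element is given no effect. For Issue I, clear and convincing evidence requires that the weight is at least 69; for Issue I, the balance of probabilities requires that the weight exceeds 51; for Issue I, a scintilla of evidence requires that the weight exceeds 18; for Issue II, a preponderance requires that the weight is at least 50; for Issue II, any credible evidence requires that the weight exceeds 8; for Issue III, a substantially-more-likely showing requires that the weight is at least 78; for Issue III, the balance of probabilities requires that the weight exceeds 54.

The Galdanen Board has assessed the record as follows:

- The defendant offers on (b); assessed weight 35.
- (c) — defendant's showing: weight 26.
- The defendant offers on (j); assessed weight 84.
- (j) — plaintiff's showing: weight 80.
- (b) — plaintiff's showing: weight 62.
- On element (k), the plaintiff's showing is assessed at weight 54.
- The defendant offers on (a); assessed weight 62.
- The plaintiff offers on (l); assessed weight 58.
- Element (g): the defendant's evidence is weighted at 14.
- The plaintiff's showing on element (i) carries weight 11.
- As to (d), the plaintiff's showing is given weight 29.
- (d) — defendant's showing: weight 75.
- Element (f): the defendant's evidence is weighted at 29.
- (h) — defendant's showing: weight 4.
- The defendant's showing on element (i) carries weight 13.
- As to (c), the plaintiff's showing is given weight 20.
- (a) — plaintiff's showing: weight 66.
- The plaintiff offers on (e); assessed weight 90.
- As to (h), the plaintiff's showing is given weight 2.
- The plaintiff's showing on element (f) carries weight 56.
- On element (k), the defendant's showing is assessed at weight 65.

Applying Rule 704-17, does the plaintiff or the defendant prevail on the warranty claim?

— Issue I —
Stage I.1 — burden on plaintiff; standard: clear and convincing evidence (weight is at least 69).
    (a): 66 (defendant's 62 disregarded) < 69 [not met]
    (b): 62 (defendant's 35 disregarded) < 69 [not met]
  The plaintiff does not carry Stage I.1.
The defendant prevails on this issue.
— Issue II —
Stage II.1 — burden on plaintiff; standard: a preponderance (weight is at least 50).
    (f): 56 (defendant's 29 disregarded) ≥ 50 [met]
  Stage II.1 is satisfied; the onus moves to the defendant.
Stage II.2 — burden on defendant; standard: any credible evidence (weight exceeds 8).
    (g): 14 > 8 [met]
  Stage II.2 is satisfied; the onus moves to the plaintiff.
Stage II.3 — burden on plaintiff; standard: any credible evidence (weight exceeds 8).
    (h): 2 (defendant's 4 disregarded) ≤ 8 [not met]
    (i): 11 (defendant's 13 disregarded) > 8 [met]
  The plaintiff does not carry Stage II.3.
So the defendant prevails on this issue.
— Issue III —
At Stage III.1 the plaintiff must meet a substantially-more-likely showing (weight is at least 78): on (j) the weight is 80 (the defendant's 84 is given no effect), ≥ 78, so (j) meets the standard.
  Stage III.1 carried; the burden remains with the plaintiff.
At Stage III.2 the plaintiff must meet the balance of probabilities (weight exceeds 54): on (k) the weight is 54 (the defendant's 65 is given no effect), which does not exceed 54, so (k) does not meet the standard; on (l) the weight is 58, > 54, so (l) meets the standard.
  The plaintiff does not carry Stage III.2.
The defendant prevails on this issue.
Per-issue: Issue I → defendant; Issue II → defendant; Issue III → defendant. The plaintiff must prevail on a majority of issues; overall, the defendant prevails.

defendant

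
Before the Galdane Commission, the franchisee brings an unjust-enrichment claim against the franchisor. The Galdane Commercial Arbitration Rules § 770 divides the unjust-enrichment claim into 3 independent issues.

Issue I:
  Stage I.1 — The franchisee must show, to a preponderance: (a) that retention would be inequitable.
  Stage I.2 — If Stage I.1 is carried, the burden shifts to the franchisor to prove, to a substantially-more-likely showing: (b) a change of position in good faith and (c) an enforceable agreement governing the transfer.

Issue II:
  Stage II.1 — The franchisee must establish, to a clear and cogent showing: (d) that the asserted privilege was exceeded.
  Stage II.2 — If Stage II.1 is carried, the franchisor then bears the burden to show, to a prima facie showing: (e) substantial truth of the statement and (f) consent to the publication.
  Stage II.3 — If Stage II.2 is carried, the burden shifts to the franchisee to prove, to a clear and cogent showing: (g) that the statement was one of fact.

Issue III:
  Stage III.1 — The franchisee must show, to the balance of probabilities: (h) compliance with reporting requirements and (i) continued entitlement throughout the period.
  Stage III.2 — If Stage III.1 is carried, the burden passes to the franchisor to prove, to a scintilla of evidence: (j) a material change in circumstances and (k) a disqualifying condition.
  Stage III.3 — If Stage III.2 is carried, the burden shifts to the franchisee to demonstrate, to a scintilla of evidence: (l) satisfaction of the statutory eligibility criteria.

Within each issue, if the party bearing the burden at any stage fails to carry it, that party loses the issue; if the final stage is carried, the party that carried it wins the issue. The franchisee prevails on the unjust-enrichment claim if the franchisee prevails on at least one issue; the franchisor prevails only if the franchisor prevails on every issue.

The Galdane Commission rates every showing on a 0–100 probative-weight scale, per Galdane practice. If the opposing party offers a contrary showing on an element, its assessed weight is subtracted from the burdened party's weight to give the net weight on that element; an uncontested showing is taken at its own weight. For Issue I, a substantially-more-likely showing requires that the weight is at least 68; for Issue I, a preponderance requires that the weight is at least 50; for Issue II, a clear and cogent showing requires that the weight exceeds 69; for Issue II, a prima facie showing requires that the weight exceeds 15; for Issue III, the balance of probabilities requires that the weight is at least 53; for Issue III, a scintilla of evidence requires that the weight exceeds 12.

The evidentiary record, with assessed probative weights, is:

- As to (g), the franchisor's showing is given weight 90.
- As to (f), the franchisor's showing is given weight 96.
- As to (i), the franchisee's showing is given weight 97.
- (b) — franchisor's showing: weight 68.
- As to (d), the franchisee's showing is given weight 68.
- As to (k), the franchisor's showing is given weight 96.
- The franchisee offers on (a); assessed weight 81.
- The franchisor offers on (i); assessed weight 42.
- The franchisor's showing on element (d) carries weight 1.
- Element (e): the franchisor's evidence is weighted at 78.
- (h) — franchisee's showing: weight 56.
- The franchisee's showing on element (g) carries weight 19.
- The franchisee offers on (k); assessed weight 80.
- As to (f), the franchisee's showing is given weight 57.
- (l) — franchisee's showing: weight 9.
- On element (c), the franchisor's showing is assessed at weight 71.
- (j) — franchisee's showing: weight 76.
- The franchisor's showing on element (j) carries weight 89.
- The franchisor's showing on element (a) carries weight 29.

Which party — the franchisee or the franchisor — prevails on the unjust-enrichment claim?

franchisor

— Issue I —
At Stage I.1 the franchisee must meet a preponderance (weight is at least 50): on (a) the weight is 81 less the opposing 29 gives net 52, which does reach 50, so (a) meets the standard.
  All elements met. The burden passes to the franchisor.
At Stage I.2 the franchisor must meet a substantially-more-likely showing (weight is at least 68): on (b) the weight is 68, which does reach 68, so (b) meets the standard; on (c) the weight is 71, which does reach 68, so (c) meets the standard.
  All elements met at the final stage.
All stages carried — the franchisor prevails on this issue.
— Issue II —
Stage II.1 — burden on franchisee; standard: a clear and cogent showing (weight exceeds 69).
    (d): 68 − 1 = 67 ≤ 69 [not met]
  The franchisee does not carry Stage II.1.
The analysis ends at Stage II.1; the franchisor prevails on this issue.
— Issue III —
Stage III.1 — burden on franchisee; standard: the balance of probabilities (weight is at least 53).
    (h): 56 ≥ 53 [met]
    (i): 97 − 42 = 55 ≥ 53 [met]
  Stage III.1 is satisfied; the onus moves to the franchisor.
Stage III.2 — burden on franchisor; standard: a scintilla of evidence (weight exceeds 12).
    (j): 89 − 76 = 13 > 12 [met]
    (k): 96 − 80 = 16 > 12 [met]
  All elements met. The burden passes to the franchisee.
Stage III.3 — burden on franchisee; standard: a scintilla of evidence (weight exceeds 12).
    (l): 9 ≤ 12 [not met]
  Not every element is met, so the franchisee fails to carry Stage III.3.
The franchisor prevails on this issue.
Per-issue: Issue I → franchisor; Issue II → franchisor; Issue III → franchisor. The franchisee must prevail on at least one issue; overall, the franchisor prevails.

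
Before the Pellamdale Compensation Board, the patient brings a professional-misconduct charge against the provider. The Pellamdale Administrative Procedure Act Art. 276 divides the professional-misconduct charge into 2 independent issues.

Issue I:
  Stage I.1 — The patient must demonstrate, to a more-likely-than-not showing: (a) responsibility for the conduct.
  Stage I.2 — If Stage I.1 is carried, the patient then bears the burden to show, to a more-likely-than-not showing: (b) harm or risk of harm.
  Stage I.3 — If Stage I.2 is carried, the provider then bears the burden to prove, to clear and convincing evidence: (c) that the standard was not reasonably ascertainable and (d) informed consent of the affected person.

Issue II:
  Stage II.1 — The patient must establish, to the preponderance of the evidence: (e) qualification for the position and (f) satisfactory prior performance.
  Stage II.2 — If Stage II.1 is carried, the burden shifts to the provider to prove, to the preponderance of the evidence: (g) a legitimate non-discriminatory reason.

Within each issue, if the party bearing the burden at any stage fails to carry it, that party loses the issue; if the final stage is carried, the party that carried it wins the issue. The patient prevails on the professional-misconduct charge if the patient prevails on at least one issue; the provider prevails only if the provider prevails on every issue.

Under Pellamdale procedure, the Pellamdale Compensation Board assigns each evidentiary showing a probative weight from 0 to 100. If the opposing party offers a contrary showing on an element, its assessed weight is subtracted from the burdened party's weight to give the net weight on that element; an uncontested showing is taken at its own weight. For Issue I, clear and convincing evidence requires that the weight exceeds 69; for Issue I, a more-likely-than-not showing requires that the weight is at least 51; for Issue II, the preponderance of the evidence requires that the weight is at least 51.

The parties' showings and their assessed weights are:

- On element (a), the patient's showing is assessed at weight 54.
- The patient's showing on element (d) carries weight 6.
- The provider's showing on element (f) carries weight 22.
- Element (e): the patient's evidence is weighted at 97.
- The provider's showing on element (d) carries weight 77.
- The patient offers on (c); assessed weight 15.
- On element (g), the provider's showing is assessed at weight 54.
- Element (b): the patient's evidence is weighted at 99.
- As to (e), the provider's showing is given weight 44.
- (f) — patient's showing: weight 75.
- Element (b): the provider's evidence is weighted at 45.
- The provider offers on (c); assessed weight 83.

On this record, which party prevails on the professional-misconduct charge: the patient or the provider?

— Issue I —
Stage I.1 — burden on patient; standard: a more-likely-than-not showing (weight is at least 51).
    (a): 54 ≥ 51 [met]
  Stage I.1 carried; the burden remains with the patient.
Stage I.2 — burden on patient; standard: a more-likely-than-not showing (weight is at least 51).
    (b): 99 − 45 = 54 ≥ 51 [met]
  Stage I.2 carried; the burden shifts to the provider.
Stage I.3 — burden on provider; standard: clear and convincing evidence (weight exceeds 69).
    (c): 83 − 15 = 68 ≤ 69 [not met]
    (d): 77 − 6 = 71 > 69 [met]
  Not every element is met, so the provider fails to carry Stage I.3.
The patient prevails on this issue.
— Issue II —
Stage II.1 (patient, the preponderance of the evidence, weight is at least 51): (e) net 97−44=53 ≥ 51 — meets; (f) net 75−22=53 ≥ 51 — meets.
  The patient carries Stage II.1; the provider now bears the burden.
Stage II.2 (provider, the preponderance of the evidence, weight is at least 51): (g) 54 ≥ 51 — meets.
  The provider carries the last stage.
Every stage carried; the provider prevails on this issue.
Per-issue: Issue I → patient; Issue II → provider. The patient must prevail on at least one issue; overall, the patient prevails.

patient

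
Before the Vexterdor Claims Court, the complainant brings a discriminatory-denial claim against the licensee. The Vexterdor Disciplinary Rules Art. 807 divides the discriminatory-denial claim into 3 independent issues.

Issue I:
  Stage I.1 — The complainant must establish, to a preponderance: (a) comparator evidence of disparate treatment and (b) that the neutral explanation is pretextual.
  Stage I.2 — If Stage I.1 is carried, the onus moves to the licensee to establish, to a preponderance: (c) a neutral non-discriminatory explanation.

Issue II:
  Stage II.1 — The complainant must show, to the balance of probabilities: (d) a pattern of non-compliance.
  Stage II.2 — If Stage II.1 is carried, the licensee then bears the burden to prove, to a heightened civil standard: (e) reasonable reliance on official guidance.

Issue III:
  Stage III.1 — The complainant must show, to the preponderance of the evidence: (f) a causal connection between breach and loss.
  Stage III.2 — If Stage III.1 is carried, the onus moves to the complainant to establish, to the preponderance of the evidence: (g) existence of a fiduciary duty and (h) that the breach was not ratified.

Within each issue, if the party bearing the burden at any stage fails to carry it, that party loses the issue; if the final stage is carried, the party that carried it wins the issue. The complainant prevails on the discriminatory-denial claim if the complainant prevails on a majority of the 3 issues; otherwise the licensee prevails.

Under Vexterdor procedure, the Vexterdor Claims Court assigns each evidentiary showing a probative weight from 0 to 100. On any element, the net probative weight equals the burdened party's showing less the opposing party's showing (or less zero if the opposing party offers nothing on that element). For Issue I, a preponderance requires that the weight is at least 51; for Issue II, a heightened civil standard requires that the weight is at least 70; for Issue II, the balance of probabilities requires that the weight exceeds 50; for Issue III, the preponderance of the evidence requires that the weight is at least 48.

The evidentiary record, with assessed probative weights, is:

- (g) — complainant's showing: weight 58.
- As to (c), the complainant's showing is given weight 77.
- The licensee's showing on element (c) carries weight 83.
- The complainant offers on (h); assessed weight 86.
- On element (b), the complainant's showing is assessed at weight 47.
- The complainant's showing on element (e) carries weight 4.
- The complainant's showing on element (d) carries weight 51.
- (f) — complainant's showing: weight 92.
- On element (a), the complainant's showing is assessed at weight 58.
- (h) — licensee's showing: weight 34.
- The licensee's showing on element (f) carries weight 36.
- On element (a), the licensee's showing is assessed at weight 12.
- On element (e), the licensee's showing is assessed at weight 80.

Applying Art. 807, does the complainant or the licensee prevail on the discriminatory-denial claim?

licensee

— Issue I —
Stage I.1 — burden on complainant; standard: a preponderance (weight is at least 51).
    (a): 58 − 12 = 46 < 51 [not met]
    (b): 47 < 51 [not met]
  Not every element is met, so the complainant fails to carry Stage I.1.
So the licensee prevails on this issue.
— Issue II —
Stage II.1 — burden on complainant; standard: the balance of probabilities (weight exceeds 50).
    (d): 51 > 50 [met]
  Stage II.1 carried; the burden shifts to the licensee.
Stage II.2 — burden on licensee; standard: a heightened civil standard (weight is at least 70).
    (e): 80 − 4 = 76 ≥ 70 [met]
  All elements met at the final stage.
Every stage carried; the licensee prevails on this issue.
— Issue III —
At Stage III.1 the complainant must meet the preponderance of the evidence (weight is at least 48): on (f) the weight is 92 less the opposing 36 gives net 56, which does reach 48, so (f) meets the standard.
  All elements met. The complainant retains the burden for Stage III.2.
At Stage III.2 the complainant must meet the preponderance of the evidence (weight is at least 48): on (g) the weight is 58, which does reach 48, so (g) meets the standard; on (h) the weight is 86 less the opposing 34 gives net 52, which does reach 48, so (h) meets the standard.
  The complainant carries the last stage.
Every stage carried; the complainant prevails on this issue.
Per-issue: Issue I → licensee; Issue II → licensee; Issue III → complainant. The complainant must prevail on a majority of issues; overall, the licensee prevails.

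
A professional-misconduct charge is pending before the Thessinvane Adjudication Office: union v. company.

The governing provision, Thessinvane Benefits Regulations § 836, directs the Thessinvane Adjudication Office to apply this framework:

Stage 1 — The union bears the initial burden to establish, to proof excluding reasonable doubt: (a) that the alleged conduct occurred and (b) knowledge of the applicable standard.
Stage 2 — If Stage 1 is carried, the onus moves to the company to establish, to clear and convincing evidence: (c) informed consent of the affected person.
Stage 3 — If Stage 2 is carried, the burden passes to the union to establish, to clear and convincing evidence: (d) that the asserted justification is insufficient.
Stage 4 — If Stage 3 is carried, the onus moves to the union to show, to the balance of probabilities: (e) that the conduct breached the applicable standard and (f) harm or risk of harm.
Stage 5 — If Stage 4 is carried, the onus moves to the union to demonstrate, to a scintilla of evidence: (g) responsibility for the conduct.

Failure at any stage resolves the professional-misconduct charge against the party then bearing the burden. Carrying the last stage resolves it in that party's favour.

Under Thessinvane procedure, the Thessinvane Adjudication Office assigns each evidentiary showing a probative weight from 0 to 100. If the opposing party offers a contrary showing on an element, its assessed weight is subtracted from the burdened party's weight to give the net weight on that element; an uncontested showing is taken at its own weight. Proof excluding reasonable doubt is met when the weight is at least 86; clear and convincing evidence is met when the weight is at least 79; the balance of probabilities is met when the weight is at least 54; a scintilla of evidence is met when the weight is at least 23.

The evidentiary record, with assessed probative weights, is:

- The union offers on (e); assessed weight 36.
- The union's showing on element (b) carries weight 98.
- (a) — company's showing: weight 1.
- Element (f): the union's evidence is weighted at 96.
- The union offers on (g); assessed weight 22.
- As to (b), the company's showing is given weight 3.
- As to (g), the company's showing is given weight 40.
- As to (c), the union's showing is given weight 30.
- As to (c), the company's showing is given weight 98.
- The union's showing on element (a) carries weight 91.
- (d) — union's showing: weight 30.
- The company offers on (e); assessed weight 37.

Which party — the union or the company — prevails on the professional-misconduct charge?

union

Stage 1 (union, proof excluding reasonable doubt, weight is at least 86): (a) net 91−1=90 ≥ 86 — meets; (b) net 98−3=95 ≥ 86 — meets.
  The union carries Stage 1; the company now bears the burden.
Stage 2 (company, clear and convincing evidence, weight is at least 79): (c) net 98−30=68 < 79 — fails.
  The company does not carry Stage 2.
So the union prevails.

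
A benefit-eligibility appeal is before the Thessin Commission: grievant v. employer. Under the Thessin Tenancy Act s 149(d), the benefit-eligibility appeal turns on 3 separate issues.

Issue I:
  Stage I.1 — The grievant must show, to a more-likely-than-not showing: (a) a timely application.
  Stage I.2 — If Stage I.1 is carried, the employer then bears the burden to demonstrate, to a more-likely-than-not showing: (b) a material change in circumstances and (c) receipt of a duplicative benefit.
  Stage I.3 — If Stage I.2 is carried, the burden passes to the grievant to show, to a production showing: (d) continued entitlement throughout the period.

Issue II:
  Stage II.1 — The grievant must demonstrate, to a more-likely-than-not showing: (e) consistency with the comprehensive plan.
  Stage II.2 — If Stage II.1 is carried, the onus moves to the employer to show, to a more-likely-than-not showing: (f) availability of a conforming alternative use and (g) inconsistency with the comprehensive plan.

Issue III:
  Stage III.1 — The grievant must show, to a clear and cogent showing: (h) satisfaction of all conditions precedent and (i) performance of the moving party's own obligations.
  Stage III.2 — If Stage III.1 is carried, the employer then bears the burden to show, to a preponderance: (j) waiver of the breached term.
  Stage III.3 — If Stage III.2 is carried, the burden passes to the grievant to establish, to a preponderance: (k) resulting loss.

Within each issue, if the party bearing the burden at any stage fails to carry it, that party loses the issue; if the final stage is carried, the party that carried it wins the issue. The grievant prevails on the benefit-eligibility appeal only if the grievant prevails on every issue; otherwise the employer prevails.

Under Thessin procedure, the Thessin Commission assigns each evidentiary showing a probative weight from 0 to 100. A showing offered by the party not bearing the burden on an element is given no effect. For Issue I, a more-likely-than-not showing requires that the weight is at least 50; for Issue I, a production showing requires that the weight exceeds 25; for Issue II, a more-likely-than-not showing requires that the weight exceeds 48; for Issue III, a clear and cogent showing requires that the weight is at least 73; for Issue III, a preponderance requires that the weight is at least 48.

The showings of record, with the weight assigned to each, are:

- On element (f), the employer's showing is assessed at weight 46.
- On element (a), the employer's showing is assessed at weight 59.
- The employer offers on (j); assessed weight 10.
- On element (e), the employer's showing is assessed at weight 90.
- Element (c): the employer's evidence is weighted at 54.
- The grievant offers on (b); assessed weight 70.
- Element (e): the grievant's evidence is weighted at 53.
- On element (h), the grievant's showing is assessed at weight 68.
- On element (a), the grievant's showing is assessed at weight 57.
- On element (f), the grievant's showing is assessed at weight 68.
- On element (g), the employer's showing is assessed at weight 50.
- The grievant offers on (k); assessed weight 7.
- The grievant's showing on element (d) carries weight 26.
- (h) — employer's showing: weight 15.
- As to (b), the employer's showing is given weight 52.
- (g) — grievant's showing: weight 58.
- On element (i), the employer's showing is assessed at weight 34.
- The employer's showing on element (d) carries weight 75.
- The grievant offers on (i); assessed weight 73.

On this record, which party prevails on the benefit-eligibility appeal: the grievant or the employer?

employer

— Issue I —
Stage I.1 — burden on grievant; standard: a more-likely-than-not showing (weight is at least 50).
    (a): 57 (employer's 59 disregarded) ≥ 50 [met]
  All elements met. The burden passes to the employer.
Stage I.2 — burden on employer; standard: a more-likely-than-not showing (weight is at least 50).
    (b): 52 (grievant's 70 disregarded) ≥ 50 [met]
    (c): 54 ≥ 50 [met]
  Stage I.2 carried; the burden shifts to the grievant.
Stage I.3 — burden on grievant; standard: a production showing (weight exceeds 25).
    (d): 26 (employer's 75 disregarded) > 25 [met]
  Stage I.3 carried; the final stage is satisfied.
With every stage satisfied, the grievant prevails on this issue.
— Issue II —
Stage II.1 — burden on grievant; standard: a more-likely-than-not showing (weight exceeds 48).
    (e): 53 (employer's 90 disregarded) > 48 [met]
  All elements met. The burden passes to the employer.
Stage II.2 — burden on employer; standard: a more-likely-than-not showing (weight exceeds 48).
    (f): 46 (grievant's 68 disregarded) ≤ 48 [not met]
    (g): 50 (grievant's 58 disregarded) > 48 [met]
  Not every element is met, so the employer fails to carry Stage II.2.
The analysis ends at Stage II.2; the grievant prevails on this issue.
— Issue III —
At Stage III.1 the grievant must meet a clear and cogent showing (weight is at least 73): on (h) the weight is 68 (the employer's 15 is given no effect), which does not reach 73, so (h) does not meet the standard; on (i) the weight is 73 (the employer's 34 is given no effect), ≥ 73, so (i) meets the standard.
  The grievant does not carry Stage III.1.
The employer prevails on this issue.
Per-issue: Issue I → grievant; Issue II → grievant; Issue III → employer. The grievant must prevail on every issue; overall, the employer prevails.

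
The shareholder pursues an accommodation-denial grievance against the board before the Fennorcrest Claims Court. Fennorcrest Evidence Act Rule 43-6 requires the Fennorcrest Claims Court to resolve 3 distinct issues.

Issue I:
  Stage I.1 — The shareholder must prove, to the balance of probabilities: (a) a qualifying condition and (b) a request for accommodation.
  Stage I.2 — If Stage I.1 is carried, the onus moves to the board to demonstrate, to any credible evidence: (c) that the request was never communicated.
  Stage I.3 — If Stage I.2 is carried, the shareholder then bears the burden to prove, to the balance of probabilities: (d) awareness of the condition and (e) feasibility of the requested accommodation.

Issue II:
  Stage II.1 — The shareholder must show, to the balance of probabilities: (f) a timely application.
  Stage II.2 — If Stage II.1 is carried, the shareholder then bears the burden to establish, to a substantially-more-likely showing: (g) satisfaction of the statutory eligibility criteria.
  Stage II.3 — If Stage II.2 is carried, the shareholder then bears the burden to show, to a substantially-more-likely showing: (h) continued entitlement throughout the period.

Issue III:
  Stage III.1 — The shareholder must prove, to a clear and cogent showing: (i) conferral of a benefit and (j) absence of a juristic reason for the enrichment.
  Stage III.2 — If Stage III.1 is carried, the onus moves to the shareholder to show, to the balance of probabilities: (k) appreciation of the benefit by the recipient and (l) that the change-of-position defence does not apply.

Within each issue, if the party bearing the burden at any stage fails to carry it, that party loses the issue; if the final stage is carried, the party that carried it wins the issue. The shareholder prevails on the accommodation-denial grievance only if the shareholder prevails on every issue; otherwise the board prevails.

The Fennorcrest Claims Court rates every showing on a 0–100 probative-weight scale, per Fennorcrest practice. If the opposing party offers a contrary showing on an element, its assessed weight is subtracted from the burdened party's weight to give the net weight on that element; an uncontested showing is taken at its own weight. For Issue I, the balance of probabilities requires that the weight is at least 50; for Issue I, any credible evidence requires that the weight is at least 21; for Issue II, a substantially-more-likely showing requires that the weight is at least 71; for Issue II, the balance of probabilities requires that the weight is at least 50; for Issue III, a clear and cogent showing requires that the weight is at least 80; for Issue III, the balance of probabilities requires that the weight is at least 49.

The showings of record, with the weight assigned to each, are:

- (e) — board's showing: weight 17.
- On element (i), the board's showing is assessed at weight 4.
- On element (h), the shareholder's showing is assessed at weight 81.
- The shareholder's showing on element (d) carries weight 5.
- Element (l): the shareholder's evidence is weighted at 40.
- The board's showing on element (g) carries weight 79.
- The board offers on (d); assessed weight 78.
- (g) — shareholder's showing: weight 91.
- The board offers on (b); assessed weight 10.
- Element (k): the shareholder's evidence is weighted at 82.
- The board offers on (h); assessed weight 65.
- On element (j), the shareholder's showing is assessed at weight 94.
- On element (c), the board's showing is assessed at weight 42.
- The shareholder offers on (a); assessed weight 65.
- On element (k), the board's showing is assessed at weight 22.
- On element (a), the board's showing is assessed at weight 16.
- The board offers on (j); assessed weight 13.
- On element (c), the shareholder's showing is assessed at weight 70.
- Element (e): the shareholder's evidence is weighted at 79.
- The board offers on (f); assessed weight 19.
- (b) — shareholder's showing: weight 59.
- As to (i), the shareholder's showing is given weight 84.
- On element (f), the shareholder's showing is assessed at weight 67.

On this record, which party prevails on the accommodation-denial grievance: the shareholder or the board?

board

— Issue I —
At Stage I.1 the shareholder must meet the balance of probabilities (weight is at least 50): on (a) the weight is 65 less the opposing 16 gives net 49, which does not reach 50, so (a) does not meet the standard; on (b) the weight is 59 less the opposing 10 gives net 49, < 50, so (b) does not meet the standard.
  Not every element is met, so the shareholder fails to carry Stage I.1.
So the board prevails on this issue.
— Issue II —
Stage II.1 (shareholder, the balance of probabilities, weight is at least 50): (f) net 67−19=48 < 50 — fails.
  Stage II.1 not carried; the shareholder fails its burden.
The board prevails on this issue.
— Issue III —
At Stage III.1 the shareholder must meet a clear and cogent showing (weight is at least 80): on (i) the weight is 84 less the opposing 4 gives net 80, which does reach 80, so (i) meets the standard; on (j) the weight is 94 less the opposing 13 gives net 81, which does reach 80, so (j) meets the standard.
  All elements met. The shareholder retains the burden for Stage III.2.
At Stage III.2 the shareholder must meet the balance of probabilities (weight is at least 49): on (k) the weight is 82 less the opposing 22 gives net 60, ≥ 49, so (k) meets the standard; on (l) the weight is 40, < 49, so (l) does not meet the standard.
  Stage III.2 not carried; the shareholder fails its burden.
The analysis ends at Stage III.2; the board prevails on this issue.
Per-issue: Issue I → board; Issue II → board; Issue III → board. The shareholder must prevail on every issue; overall, the board prevails.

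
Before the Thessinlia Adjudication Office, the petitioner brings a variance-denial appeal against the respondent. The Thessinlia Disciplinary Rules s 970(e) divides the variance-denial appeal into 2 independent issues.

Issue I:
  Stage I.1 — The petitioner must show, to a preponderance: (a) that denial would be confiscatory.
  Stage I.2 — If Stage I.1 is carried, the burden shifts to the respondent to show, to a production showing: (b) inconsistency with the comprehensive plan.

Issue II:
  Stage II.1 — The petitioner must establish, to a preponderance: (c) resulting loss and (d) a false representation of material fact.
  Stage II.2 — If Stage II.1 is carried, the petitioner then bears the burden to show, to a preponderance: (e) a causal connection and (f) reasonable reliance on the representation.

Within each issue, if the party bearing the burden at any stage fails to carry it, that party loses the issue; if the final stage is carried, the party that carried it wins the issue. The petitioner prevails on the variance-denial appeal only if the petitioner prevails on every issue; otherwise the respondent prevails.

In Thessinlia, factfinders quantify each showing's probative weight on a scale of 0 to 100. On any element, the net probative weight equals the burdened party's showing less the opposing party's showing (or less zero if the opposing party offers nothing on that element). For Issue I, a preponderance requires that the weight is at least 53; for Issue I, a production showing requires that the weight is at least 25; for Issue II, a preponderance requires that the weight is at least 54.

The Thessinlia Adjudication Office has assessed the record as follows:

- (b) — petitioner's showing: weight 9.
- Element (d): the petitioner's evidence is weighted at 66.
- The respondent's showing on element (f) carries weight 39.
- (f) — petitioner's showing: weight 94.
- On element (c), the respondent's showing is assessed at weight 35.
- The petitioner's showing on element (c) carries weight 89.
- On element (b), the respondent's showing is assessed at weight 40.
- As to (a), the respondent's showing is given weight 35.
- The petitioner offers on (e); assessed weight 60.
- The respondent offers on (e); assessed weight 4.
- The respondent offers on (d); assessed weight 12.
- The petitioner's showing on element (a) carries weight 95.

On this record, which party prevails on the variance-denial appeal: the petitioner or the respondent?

respondent

— Issue I —
At Stage I.1 the petitioner must meet a preponderance (weight is at least 53): on (a) the weight is 95 less the opposing 35 gives net 60, ≥ 53, so (a) meets the standard.
  The petitioner carries Stage I.1; the respondent now bears the burden.
At Stage I.2 the respondent must meet a production showing (weight is at least 25): on (b) the weight is 40 less the opposing 9 gives net 31, which does reach 25, so (b) meets the standard.
  All elements met at the final stage.
Every stage carried; the respondent prevails on this issue.
— Issue II —
At Stage II.1 the petitioner must meet a preponderance (weight is at least 54): on (c) the weight is 89 less the opposing 35 gives net 54, ≥ 54, so (c) meets the standard; on (d) the weight is 66 less the opposing 12 gives net 54, which does reach 54, so (d) meets the standard.
  All elements met. The petitioner retains the burden for Stage II.2.
At Stage II.2 the petitioner must meet a preponderance (weight is at least 54): on (e) the weight is 60 less the opposing 4 gives net 56, ≥ 54, so (e) meets the standard; on (f) the weight is 94 less the opposing 39 gives net 55, ≥ 54, so (f) meets the standard.
  All elements met at the final stage.
With every stage satisfied, the petitioner prevails on this issue.
Per-issue: Issue I → respondent; Issue II → petitioner. The petitioner must prevail on every issue; overall, the respondent prevails.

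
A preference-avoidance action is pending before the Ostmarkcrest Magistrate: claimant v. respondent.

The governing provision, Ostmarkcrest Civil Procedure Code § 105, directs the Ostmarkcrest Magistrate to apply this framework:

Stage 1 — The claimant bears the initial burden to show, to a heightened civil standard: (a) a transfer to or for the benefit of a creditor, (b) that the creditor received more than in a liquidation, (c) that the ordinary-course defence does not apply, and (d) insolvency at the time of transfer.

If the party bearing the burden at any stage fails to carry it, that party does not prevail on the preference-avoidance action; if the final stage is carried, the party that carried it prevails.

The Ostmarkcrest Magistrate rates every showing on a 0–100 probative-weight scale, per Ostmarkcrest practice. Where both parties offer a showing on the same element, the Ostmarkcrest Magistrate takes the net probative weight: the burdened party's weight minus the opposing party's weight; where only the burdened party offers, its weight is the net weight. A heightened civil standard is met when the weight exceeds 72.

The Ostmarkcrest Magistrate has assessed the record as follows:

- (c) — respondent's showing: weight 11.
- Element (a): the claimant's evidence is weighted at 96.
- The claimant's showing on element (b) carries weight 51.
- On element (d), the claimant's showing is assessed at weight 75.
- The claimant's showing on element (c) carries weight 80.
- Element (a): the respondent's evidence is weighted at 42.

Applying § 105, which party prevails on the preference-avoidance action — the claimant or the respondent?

respondent

Stage 1 (claimant, a heightened civil standard, weight exceeds 72): (a) net 96−42=54 ≤ 72 — fails; (b) 51 ≤ 72 — fails; (c) net 80−11=69 ≤ 72 — fails; (d) 75 > 72 — meets.
  Stage 1 not carried; the claimant fails its burden.
The respondent prevails.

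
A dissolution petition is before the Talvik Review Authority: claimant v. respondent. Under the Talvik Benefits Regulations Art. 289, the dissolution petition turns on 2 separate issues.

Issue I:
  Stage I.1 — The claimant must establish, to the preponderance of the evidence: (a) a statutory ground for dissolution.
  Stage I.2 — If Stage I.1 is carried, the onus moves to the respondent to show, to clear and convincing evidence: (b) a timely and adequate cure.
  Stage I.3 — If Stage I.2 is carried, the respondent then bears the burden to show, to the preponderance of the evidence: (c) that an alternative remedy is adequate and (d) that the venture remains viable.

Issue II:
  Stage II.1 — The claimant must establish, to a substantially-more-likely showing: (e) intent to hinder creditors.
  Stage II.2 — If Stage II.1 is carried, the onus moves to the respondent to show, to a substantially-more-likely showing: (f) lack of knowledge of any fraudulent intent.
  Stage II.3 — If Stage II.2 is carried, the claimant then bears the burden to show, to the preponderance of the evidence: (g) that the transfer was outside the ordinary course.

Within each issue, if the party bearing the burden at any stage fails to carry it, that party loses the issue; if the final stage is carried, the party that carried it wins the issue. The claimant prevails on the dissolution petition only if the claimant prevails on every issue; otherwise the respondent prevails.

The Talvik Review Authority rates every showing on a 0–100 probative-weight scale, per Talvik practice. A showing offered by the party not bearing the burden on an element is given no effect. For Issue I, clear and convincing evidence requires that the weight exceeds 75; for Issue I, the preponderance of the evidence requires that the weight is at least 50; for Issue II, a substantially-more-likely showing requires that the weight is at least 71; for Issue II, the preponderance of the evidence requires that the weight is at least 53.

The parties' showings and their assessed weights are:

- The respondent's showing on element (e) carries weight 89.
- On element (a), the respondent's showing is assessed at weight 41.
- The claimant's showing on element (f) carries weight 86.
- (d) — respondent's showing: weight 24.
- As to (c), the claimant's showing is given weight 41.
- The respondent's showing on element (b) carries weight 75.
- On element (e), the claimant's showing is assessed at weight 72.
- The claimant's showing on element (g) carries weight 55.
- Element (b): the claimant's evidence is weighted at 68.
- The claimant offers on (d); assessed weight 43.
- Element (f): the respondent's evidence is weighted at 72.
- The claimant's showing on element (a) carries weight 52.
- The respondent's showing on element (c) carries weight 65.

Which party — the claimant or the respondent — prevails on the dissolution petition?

claimant

— Issue I —
Stage I.1 (claimant, the preponderance of the evidence, weight is at least 50): (a) 52 (respondent's 41 disregarded) ≥ 50 — meets.
  All elements met. The burden passes to the respondent.
Stage I.2 (respondent, clear and convincing evidence, weight exceeds 75): (b) 75 (claimant's 68 disregarded) ≤ 75 — fails.
  Stage I.2 not carried; the respondent fails its burden.
The analysis ends at Stage I.2; the claimant prevails on this issue.
— Issue II —
Stage II.1 — burden on claimant; standard: a substantially-more-likely showing (weight is at least 71).
    (e): 72 (respondent's 89 disregarded) ≥ 71 [met]
  Stage II.1 is satisfied; the onus moves to the respondent.
Stage II.2 — burden on respondent; standard: a substantially-more-likely showing (weight is at least 71).
    (f): 72 (claimant's 86 disregarded) ≥ 71 [met]
  Stage II.2 carried; the burden shifts to the claimant.
Stage II.3 — burden on claimant; standard: the preponderance of the evidence (weight is at least 53).
    (g): 55 ≥ 53 [met]
  All elements met at the final stage.
Every stage carried; the claimant prevails on this issue.
Per-issue: Issue I → claimant; Issue II → claimant. The claimant must prevail on every issue; overall, the claimant prevails.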